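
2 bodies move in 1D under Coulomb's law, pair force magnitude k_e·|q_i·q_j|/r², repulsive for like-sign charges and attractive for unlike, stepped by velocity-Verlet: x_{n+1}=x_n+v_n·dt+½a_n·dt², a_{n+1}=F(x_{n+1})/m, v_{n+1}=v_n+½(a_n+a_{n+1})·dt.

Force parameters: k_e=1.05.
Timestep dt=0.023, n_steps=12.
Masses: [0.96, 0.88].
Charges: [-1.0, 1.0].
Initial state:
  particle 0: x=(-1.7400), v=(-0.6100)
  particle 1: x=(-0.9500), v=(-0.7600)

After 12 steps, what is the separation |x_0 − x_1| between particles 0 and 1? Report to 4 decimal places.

0.5933

step 0: x0=(-1.7400) x1=(-0.9500)
step 1: x0=(-1.7536) x1=(-0.9680)
step 2: x0=(-1.7662) x1=(-0.9870)
step 3: x0=(-1.7779) x1=(-1.0070)
step 4: x0=(-1.7886) x1=(-1.0282)
step 5: x0=(-1.7983) x1=(-1.0504)
step 6: x0=(-1.8069) x1=(-1.0737)
step 7: x0=(-1.8145) x1=(-1.0982)
step 8: x0=(-1.8210) x1=(-1.1239)
step 9: x0=(-1.8263) x1=(-1.1510)
step 10: x0=(-1.8303) x1=(-1.1794)
step 11: x0=(-1.8329) x1=(-1.2093)
step 12: x0=(-1.8341) x1=(-1.2408)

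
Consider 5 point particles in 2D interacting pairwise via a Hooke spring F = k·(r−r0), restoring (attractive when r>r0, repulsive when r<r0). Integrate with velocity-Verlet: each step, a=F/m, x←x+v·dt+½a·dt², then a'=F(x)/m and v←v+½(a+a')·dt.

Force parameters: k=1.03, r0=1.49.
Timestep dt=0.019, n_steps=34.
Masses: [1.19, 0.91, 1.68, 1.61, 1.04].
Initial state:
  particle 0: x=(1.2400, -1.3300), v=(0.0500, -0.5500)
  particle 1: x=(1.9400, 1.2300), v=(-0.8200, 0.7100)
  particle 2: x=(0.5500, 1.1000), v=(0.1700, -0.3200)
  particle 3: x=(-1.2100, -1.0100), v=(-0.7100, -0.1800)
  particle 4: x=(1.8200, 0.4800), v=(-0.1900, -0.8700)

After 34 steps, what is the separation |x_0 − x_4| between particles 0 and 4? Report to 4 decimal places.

step 0: x0=(1.2400, -1.3300) x1=(1.9400, 1.2300) x2=(0.5500, 1.1000) x3=(-1.2100, -1.0100) x4=(1.8200, 0.4800)
step 1: x0=(1.2408, -1.3400) x1=(1.9240, 1.2431) x2=(0.5532, 1.0937) x3=(-1.2229, -1.0131) x4=(1.8161, 0.4631)
step 2: x0=(1.2414, -1.3492) x1=(1.9072, 1.2555) x2=(0.5562, 1.0870) x3=(-1.2345, -1.0154) x4=(1.8115, 0.4455)
step 3: x0=(1.2417, -1.3576) x1=(1.8895, 1.2671) x2=(0.5590, 1.0798) x3=(-1.2448, -1.0171) x4=(1.8062, 0.4273)
step 4: x0=(1.2417, -1.3652) x1=(1.8711, 1.2780) x2=(0.5616, 1.0722) x3=(-1.2539, -1.0180) x4=(1.8003, 0.4084)
step 5: x0=(1.2414, -1.3718) x1=(1.8518, 1.2880) x2=(0.5641, 1.0642) x3=(-1.2617, -1.0183) x4=(1.7937, 0.3888)
step 6: x0=(1.2408, -1.3777) x1=(1.8317, 1.2972) x2=(0.5664, 1.0558) x3=(-1.2683, -1.0179) x4=(1.7866, 0.3686)
step 7: x0=(1.2400, -1.3827) x1=(1.8108, 1.3056) x2=(0.5685, 1.0469) x3=(-1.2736, -1.0167) x4=(1.7788, 0.3478)
step 8: x0=(1.2388, -1.3869) x1=(1.7891, 1.3131) x2=(0.5705, 1.0376) x3=(-1.2776, -1.0149) x4=(1.7703, 0.3264)
step 9: x0=(1.2374, -1.3902) x1=(1.7666, 1.3198) x2=(0.5722, 1.0278) x3=(-1.2803, -1.0124) x4=(1.7613, 0.3045)
step 10: x0=(1.2356, -1.3927) x1=(1.7434, 1.3255) x2=(0.5737, 1.0177) x3=(-1.2818, -1.0092) x4=(1.7517, 0.2820)
step 11: x0=(1.2335, -1.3944) x1=(1.7195, 1.3305) x2=(0.5750, 1.0071) x3=(-1.2821, -1.0054) x4=(1.7415, 0.2590)
step 12: x0=(1.2311, -1.3953) x1=(1.6948, 1.3345) x2=(0.5761, 0.9960) x3=(-1.2811, -1.0008) x4=(1.7307, 0.2355)
step 13: x0=(1.2284, -1.3953) x1=(1.6694, 1.3376) x2=(0.5770, 0.9846) x3=(-1.2789, -0.9957) x4=(1.7193, 0.2115)
step 14: x0=(1.2254, -1.3946) x1=(1.6434, 1.3398) x2=(0.5777, 0.9728) x3=(-1.2755, -0.9899) x4=(1.7074, 0.1870)
step 15: x0=(1.2220, -1.3931) x1=(1.6167, 1.3411) x2=(0.5781, 0.9605) x3=(-1.2708, -0.9834) x4=(1.6949, 0.1622)
step 16: x0=(1.2183, -1.3908) x1=(1.5893, 1.3415) x2=(0.5783, 0.9478) x3=(-1.2650, -0.9763) x4=(1.6819, 0.1369)
step 17: x0=(1.2143, -1.3877) x1=(1.5613, 1.3410) x2=(0.5783, 0.9347) x3=(-1.2580, -0.9687) x4=(1.6684, 0.1113)
step 18: x0=(1.2100, -1.3839) x1=(1.5327, 1.3397) x2=(0.5781, 0.9213) x3=(-1.2499, -0.9604) x4=(1.6543, 0.0853)
step 19: x0=(1.2053, -1.3794) x1=(1.5036, 1.3374) x2=(0.5776, 0.9074) x3=(-1.2406, -0.9515) x4=(1.6398, 0.0590)
step 20: x0=(1.2002, -1.3742) x1=(1.4739, 1.3342) x2=(0.5769, 0.8931) x3=(-1.2302, -0.9421) x4=(1.6247, 0.0324)
step 21: x0=(1.1949, -1.3683) x1=(1.4437, 1.3302) x2=(0.5759, 0.8785) x3=(-1.2187, -0.9321) x4=(1.6092, 0.0056)
step 22: x0=(1.1892, -1.3617) x1=(1.4130, 1.3252) x2=(0.5747, 0.8635) x3=(-1.2061, -0.9216) x4=(1.5933, -0.0215)
step 23: x0=(1.1832, -1.3544) x1=(1.3818, 1.3195) x2=(0.5733, 0.8481) x3=(-1.1925, -0.9105) x4=(1.5769, -0.0488)
step 24: x0=(1.1768, -1.3466) x1=(1.3502, 1.3129) x2=(0.5716, 0.8323) x3=(-1.1779, -0.8989) x4=(1.5601, -0.0763)
step 25: x0=(1.1701, -1.3381) x1=(1.3182, 1.3054) x2=(0.5697, 0.8162) x3=(-1.1623, -0.8869) x4=(1.5428, -0.1039)
step 26: x0=(1.1631, -1.3290) x1=(1.2858, 1.2972) x2=(0.5675, 0.7997) x3=(-1.1457, -0.8743) x4=(1.5252, -0.1316)
step 27: x0=(1.1557, -1.3194) x1=(1.2531, 1.2882) x2=(0.5651, 0.7829) x3=(-1.1282, -0.8613) x4=(1.5072, -0.1595)
step 28: x0=(1.1480, -1.3093) x1=(1.2200, 1.2784) x2=(0.5625, 0.7657) x3=(-1.1097, -0.8479) x4=(1.4889, -0.1874)
step 29: x0=(1.1400, -1.2987) x1=(1.1866, 1.2679) x2=(0.5596, 0.7482) x3=(-1.0904, -0.8340) x4=(1.4702, -0.2153)
step 30: x0=(1.1317, -1.2876) x1=(1.1529, 1.2566) x2=(0.5565, 0.7304) x3=(-1.0703, -0.8198) x4=(1.4512, -0.2433)
step 31: x0=(1.1230, -1.2760) x1=(1.1190, 1.2447) x2=(0.5532, 0.7122) x3=(-1.0493, -0.8051) x4=(1.4319, -0.2712)
step 32: x0=(1.1140, -1.2641) x1=(1.0849, 1.2321) x2=(0.5497, 0.6938) x3=(-1.0276, -0.7901) x4=(1.4123, -0.2991)
step 33: x0=(1.1047, -1.2517) x1=(1.0505, 1.2188) x2=(0.5459, 0.6750) x3=(-1.0052, -0.7747) x4=(1.3924, -0.3269)
step 34: x0=(1.0952, -1.2390) x1=(1.0160, 1.2050) x2=(0.5420, 0.6560) x3=(-0.9820, -0.7590) x4=(1.3723, -0.3546)

0.9268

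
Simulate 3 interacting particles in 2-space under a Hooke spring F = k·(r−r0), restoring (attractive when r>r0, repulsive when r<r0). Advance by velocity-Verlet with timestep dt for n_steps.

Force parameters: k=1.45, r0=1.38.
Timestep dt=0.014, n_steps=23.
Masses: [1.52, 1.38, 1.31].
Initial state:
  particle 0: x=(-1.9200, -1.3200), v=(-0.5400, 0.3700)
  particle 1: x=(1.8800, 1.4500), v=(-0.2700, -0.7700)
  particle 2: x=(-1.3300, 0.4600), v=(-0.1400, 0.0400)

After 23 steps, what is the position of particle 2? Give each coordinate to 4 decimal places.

step 0: x0=(-1.9200, -1.3200) x1=(1.8800, 1.4500) x2=(-1.3300, 0.4600)
step 1: x0=(-1.9273, -1.3146) x1=(1.8757, 1.4390) x2=(-1.3318, 0.4606)
step 2: x0=(-1.9341, -1.3087) x1=(1.8706, 1.4274) x2=(-1.3332, 0.4612)
step 3: x0=(-1.9403, -1.3024) x1=(1.8644, 1.4153) x2=(-1.3342, 0.4618)
step 4: x0=(-1.9460, -1.2957) x1=(1.8574, 1.4027) x2=(-1.3348, 0.4624)
step 5: x0=(-1.9512, -1.2885) x1=(1.8493, 1.3896) x2=(-1.3351, 0.4631)
step 6: x0=(-1.9558, -1.2809) x1=(1.8404, 1.3761) x2=(-1.3350, 0.4638)
step 7: x0=(-1.9599, -1.2728) x1=(1.8305, 1.3620) x2=(-1.3346, 0.4645)
step 8: x0=(-1.9635, -1.2643) x1=(1.8197, 1.3474) x2=(-1.3337, 0.4652)
step 9: x0=(-1.9666, -1.2554) x1=(1.8080, 1.3324) x2=(-1.3326, 0.4659)
step 10: x0=(-1.9691, -1.2461) x1=(1.7954, 1.3168) x2=(-1.3310, 0.4667)
step 11: x0=(-1.9711, -1.2364) x1=(1.7818, 1.3008) x2=(-1.3291, 0.4674)
step 12: x0=(-1.9726, -1.2262) x1=(1.7674, 1.2844) x2=(-1.3269, 0.4682)
step 13: x0=(-1.9736, -1.2157) x1=(1.7520, 1.2675) x2=(-1.3243, 0.4690)
step 14: x0=(-1.9741, -1.2047) x1=(1.7358, 1.2501) x2=(-1.3213, 0.4698)
step 15: x0=(-1.9741, -1.1934) x1=(1.7187, 1.2323) x2=(-1.3180, 0.4706)
step 16: x0=(-1.9735, -1.1817) x1=(1.7007, 1.2141) x2=(-1.3144, 0.4714)
step 17: x0=(-1.9725, -1.1696) x1=(1.6819, 1.1954) x2=(-1.3105, 0.4723)
step 18: x0=(-1.9710, -1.1571) x1=(1.6622, 1.1764) x2=(-1.3062, 0.4731)
step 19: x0=(-1.9690, -1.1443) x1=(1.6416, 1.1569) x2=(-1.3016, 0.4740)
step 20: x0=(-1.9665, -1.1311) x1=(1.6202, 1.1370) x2=(-1.2967, 0.4748)
step 21: x0=(-1.9635, -1.1176) x1=(1.5980, 1.1168) x2=(-1.2915, 0.4757)
step 22: x0=(-1.9601, -1.1037) x1=(1.5750, 1.0961) x2=(-1.2859, 0.4766)
step 23: x0=(-1.9561, -1.0895) x1=(1.5512, 1.0751) x2=(-1.2801, 0.4774)

(-1.2801, 0.4774)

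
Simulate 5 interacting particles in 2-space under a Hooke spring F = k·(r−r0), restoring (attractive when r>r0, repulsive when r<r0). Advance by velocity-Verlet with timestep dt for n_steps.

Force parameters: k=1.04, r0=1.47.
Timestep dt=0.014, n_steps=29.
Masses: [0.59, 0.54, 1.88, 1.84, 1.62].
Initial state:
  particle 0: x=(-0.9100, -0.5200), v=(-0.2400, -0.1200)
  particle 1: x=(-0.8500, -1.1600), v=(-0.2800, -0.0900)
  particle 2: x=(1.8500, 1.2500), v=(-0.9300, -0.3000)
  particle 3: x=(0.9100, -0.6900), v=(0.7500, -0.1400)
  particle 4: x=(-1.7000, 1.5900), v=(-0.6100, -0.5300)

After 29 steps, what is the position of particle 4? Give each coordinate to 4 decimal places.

step 0: x0=(-0.9100, -0.5200) x1=(-0.8500, -1.1600) x2=(1.8500, 1.2500) x3=(0.9100, -0.6900) x4=(-1.7000, 1.5900)
step 1: x0=(-0.9131, -0.5212) x1=(-0.8536, -1.1609) x2=(1.8367, 1.2456) x3=(0.9204, -0.6919) x4=(-1.7083, 1.5824)
step 2: x0=(-0.9157, -0.5216) x1=(-0.8566, -1.1610) x2=(1.8228, 1.2410) x3=(0.9306, -0.6935) x4=(-1.7160, 1.5743)
step 3: x0=(-0.9177, -0.5212) x1=(-0.8590, -1.1603) x2=(1.8083, 1.2360) x3=(0.9405, -0.6950) x4=(-1.7232, 1.5657)
step 4: x0=(-0.9192, -0.5198) x1=(-0.8608, -1.1589) x2=(1.7932, 1.2308) x3=(0.9503, -0.6962) x4=(-1.7298, 1.5567)
step 5: x0=(-0.9202, -0.5177) x1=(-0.8620, -1.1567) x2=(1.7775, 1.2252) x3=(0.9598, -0.6972) x4=(-1.7359, 1.5473)
step 6: x0=(-0.9206, -0.5147) x1=(-0.8626, -1.1538) x2=(1.7613, 1.2194) x3=(0.9690, -0.6981) x4=(-1.7415, 1.5374)
step 7: x0=(-0.9206, -0.5108) x1=(-0.8626, -1.1502) x2=(1.7445, 1.2132) x3=(0.9780, -0.6987) x4=(-1.7465, 1.5271)
step 8: x0=(-0.9200, -0.5062) x1=(-0.8620, -1.1458) x2=(1.7271, 1.2068) x3=(0.9868, -0.6991) x4=(-1.7510, 1.5164)
step 9: x0=(-0.9188, -0.5007) x1=(-0.8608, -1.1407) x2=(1.7091, 1.2000) x3=(0.9953, -0.6994) x4=(-1.7549, 1.5052)
step 10: x0=(-0.9172, -0.4944) x1=(-0.8590, -1.1349) x2=(1.6907, 1.1930) x3=(1.0036, -0.6994) x4=(-1.7583, 1.4936)
step 11: x0=(-0.9150, -0.4874) x1=(-0.8566, -1.1283) x2=(1.6716, 1.1858) x3=(1.0116, -0.6993) x4=(-1.7612, 1.4816)
step 12: x0=(-0.9124, -0.4795) x1=(-0.8537, -1.1211) x2=(1.6521, 1.1782) x3=(1.0194, -0.6990) x4=(-1.7635, 1.4692)
step 13: x0=(-0.9092, -0.4709) x1=(-0.8501, -1.1133) x2=(1.6320, 1.1704) x3=(1.0269, -0.6984) x4=(-1.7653, 1.4563)
step 14: x0=(-0.9055, -0.4615) x1=(-0.8461, -1.1047) x2=(1.6114, 1.1623) x3=(1.0341, -0.6977) x4=(-1.7665, 1.4431)
step 15: x0=(-0.9014, -0.4514) x1=(-0.8414, -1.0955) x2=(1.5903, 1.1539) x3=(1.0411, -0.6968) x4=(-1.7673, 1.4295)
step 16: x0=(-0.8967, -0.4405) x1=(-0.8362, -1.0857) x2=(1.5686, 1.1453) x3=(1.0478, -0.6958) x4=(-1.7674, 1.4155)
step 17: x0=(-0.8916, -0.4289) x1=(-0.8305, -1.0753) x2=(1.5465, 1.1365) x3=(1.0542, -0.6945) x4=(-1.7671, 1.4011)
step 18: x0=(-0.8860, -0.4167) x1=(-0.8242, -1.0643) x2=(1.5239, 1.1274) x3=(1.0603, -0.6931) x4=(-1.7662, 1.3863)
step 19: x0=(-0.8799, -0.4037) x1=(-0.8174, -1.0527) x2=(1.5009, 1.1181) x3=(1.0662, -0.6915) x4=(-1.7649, 1.3712)
step 20: x0=(-0.8734, -0.3901) x1=(-0.8101, -1.0405) x2=(1.4773, 1.1085) x3=(1.0718, -0.6897) x4=(-1.7630, 1.3557)
step 21: x0=(-0.8664, -0.3758) x1=(-0.8023, -1.0278) x2=(1.4533, 1.0987) x3=(1.0771, -0.6877) x4=(-1.7606, 1.3398)
step 22: x0=(-0.8590, -0.3609) x1=(-0.7941, -1.0145) x2=(1.4289, 1.0887) x3=(1.0822, -0.6856) x4=(-1.7577, 1.3236)
step 23: x0=(-0.8511, -0.3454) x1=(-0.7853, -1.0008) x2=(1.4040, 1.0785) x3=(1.0869, -0.6833) x4=(-1.7543, 1.3071)
step 24: x0=(-0.8428, -0.3293) x1=(-0.7761, -0.9866) x2=(1.3787, 1.0680) x3=(1.0914, -0.6809) x4=(-1.7504, 1.2903)
step 25: x0=(-0.8341, -0.3126) x1=(-0.7664, -0.9719) x2=(1.3531, 1.0574) x3=(1.0956, -0.6783) x4=(-1.7460, 1.2731)
step 26: x0=(-0.8250, -0.2954) x1=(-0.7563, -0.9567) x2=(1.3270, 1.0466) x3=(1.0996, -0.6755) x4=(-1.7411, 1.2556)
step 27: x0=(-0.8155, -0.2776) x1=(-0.7458, -0.9412) x2=(1.3005, 1.0356) x3=(1.1032, -0.6726) x4=(-1.7358, 1.2379)
step 28: x0=(-0.8057, -0.2593) x1=(-0.7348, -0.9252) x2=(1.2736, 1.0244) x3=(1.1066, -0.6695) x4=(-1.7300, 1.2198)
step 29: x0=(-0.7954, -0.2405) x1=(-0.7235, -0.9089) x2=(1.2464, 1.0131) x3=(1.1098, -0.6663) x4=(-1.7237, 1.2015)

(-1.7237, 1.2015)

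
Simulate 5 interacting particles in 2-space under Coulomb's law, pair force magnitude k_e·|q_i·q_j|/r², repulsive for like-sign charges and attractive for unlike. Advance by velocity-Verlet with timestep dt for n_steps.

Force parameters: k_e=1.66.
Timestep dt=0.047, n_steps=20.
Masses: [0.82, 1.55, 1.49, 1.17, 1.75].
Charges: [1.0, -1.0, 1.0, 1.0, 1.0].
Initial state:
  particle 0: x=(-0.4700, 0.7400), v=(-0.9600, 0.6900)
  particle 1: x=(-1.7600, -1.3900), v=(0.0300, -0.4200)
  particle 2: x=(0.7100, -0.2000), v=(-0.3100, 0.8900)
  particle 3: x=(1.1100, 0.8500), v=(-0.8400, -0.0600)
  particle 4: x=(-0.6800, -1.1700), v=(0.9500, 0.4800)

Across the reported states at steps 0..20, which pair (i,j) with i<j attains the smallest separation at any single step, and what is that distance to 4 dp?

step 0: x0=(-0.4700, 0.7400) x1=(-1.7600, -1.3900) x2=(0.7100, -0.2000) x3=(1.1100, 0.8500) x4=(-0.6800, -1.1700)
step 1: x0=(-0.5169, 0.7733) x1=(-1.7573, -1.4093) x2=(0.6957, -0.1592) x3=(1.0716, 0.8485) x4=(-0.6366, -1.1482)
step 2: x0=(-0.5674, 0.8082) x1=(-1.7523, -1.4275) x2=(0.6819, -0.1207) x3=(1.0356, 0.8497) x4=(-0.5956, -1.1280)
step 3: x0=(-0.6213, 0.8448) x1=(-1.7451, -1.4448) x2=(0.6686, -0.0846) x3=(1.0018, 0.8540) x4=(-0.5569, -1.1095)
step 4: x0=(-0.6788, 0.8829) x1=(-1.7358, -1.4611) x2=(0.6558, -0.0509) x3=(0.9705, 0.8615) x4=(-0.5203, -1.0927)
step 5: x0=(-0.7396, 0.9226) x1=(-1.7246, -1.4763) x2=(0.6432, -0.0197) x3=(0.9415, 0.8724) x4=(-0.4857, -1.0776)
step 6: x0=(-0.8038, 0.9637) x1=(-1.7115, -1.4905) x2=(0.6311, 0.0089) x3=(0.9149, 0.8869) x4=(-0.4531, -1.0644)
step 7: x0=(-0.8711, 1.0061) x1=(-1.6966, -1.5036) x2=(0.6192, 0.0348) x3=(0.8906, 0.9051) x4=(-0.4224, -1.0529)
step 8: x0=(-0.9414, 1.0497) x1=(-1.6800, -1.5157) x2=(0.6075, 0.0581) x3=(0.8685, 0.9272) x4=(-0.3936, -1.0432)
step 9: x0=(-1.0147, 1.0945) x1=(-1.6617, -1.5267) x2=(0.5961, 0.0788) x3=(0.8486, 0.9532) x4=(-0.3665, -1.0354)
step 10: x0=(-1.0906, 1.1403) x1=(-1.6419, -1.5367) x2=(0.5849, 0.0970) x3=(0.8308, 0.9831) x4=(-0.3411, -1.0294)
step 11: x0=(-1.1692, 1.1870) x1=(-1.6204, -1.5456) x2=(0.5740, 0.1127) x3=(0.8150, 1.0167) x4=(-0.3175, -1.0253)
step 12: x0=(-1.2501, 1.2345) x1=(-1.5974, -1.5534) x2=(0.5633, 0.1261) x3=(0.8009, 1.0541) x4=(-0.2954, -1.0231)
step 13: x0=(-1.3333, 1.2828) x1=(-1.5729, -1.5601) x2=(0.5528, 0.1374) x3=(0.7886, 1.0951) x4=(-0.2751, -1.0227)
step 14: x0=(-1.4186, 1.3317) x1=(-1.5468, -1.5658) x2=(0.5426, 0.1468) x3=(0.7777, 1.1394) x4=(-0.2563, -1.0242)
step 15: x0=(-1.5059, 1.3811) x1=(-1.5193, -1.5703) x2=(0.5327, 0.1544) x3=(0.7683, 1.1869) x4=(-0.2391, -1.0276)
step 16: x0=(-1.5949, 1.4311) x1=(-1.4902, -1.5738) x2=(0.5232, 0.1604) x3=(0.7602, 1.2374) x4=(-0.2236, -1.0329)
step 17: x0=(-1.6857, 1.4815) x1=(-1.4597, -1.5761) x2=(0.5139, 0.1651) x3=(0.7532, 1.2906) x4=(-0.2096, -1.0400)
step 18: x0=(-1.7780, 1.5324) x1=(-1.4276, -1.5773) x2=(0.5049, 0.1686) x3=(0.7473, 1.3464) x4=(-0.1972, -1.0490)
step 19: x0=(-1.8718, 1.5835) x1=(-1.3940, -1.5774) x2=(0.4962, 0.1711) x3=(0.7424, 1.4045) x4=(-0.1864, -1.0599)
step 20: x0=(-1.9668, 1.6349) x1=(-1.3588, -1.5763) x2=(0.4878, 0.1728) x3=(0.7383, 1.4648) x4=(-0.1772, -1.0727)

pair (2,3), distance 0.9074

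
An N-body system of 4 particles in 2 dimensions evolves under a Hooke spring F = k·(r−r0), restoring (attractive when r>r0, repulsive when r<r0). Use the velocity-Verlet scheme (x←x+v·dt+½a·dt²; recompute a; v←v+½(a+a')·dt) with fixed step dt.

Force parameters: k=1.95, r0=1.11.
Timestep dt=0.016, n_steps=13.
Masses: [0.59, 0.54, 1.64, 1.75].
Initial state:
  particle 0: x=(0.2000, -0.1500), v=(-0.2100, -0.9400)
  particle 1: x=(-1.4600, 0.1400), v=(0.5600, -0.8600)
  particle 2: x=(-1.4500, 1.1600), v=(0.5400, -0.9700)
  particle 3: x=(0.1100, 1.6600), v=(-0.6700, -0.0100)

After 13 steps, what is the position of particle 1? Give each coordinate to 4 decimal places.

(-1.2505, 0.0049)

step 0: x0=(0.2000, -0.1500) x1=(-1.4600, 0.1400) x2=(-1.4500, 1.1600) x3=(0.1100, 1.6600)
step 1: x0=(0.1961, -0.1644) x1=(-1.4504, 0.1265) x2=(-1.4412, 1.1444) x3=(0.0991, 1.6596)
step 2: x0=(0.1910, -0.1777) x1=(-1.4396, 0.1135) x2=(-1.4319, 1.1287) x3=(0.0879, 1.6588)
step 3: x0=(0.1847, -0.1897) x1=(-1.4276, 0.1011) x2=(-1.4224, 1.1129) x3=(0.0763, 1.6574)
step 4: x0=(0.1774, -0.2005) x1=(-1.4145, 0.0891) x2=(-1.4124, 1.0970) x3=(0.0644, 1.6556)
step 5: x0=(0.1690, -0.2101) x1=(-1.4003, 0.0777) x2=(-1.4021, 1.0811) x3=(0.0522, 1.6534)
step 6: x0=(0.1595, -0.2185) x1=(-1.3849, 0.0668) x2=(-1.3914, 1.0650) x3=(0.0396, 1.6506)
step 7: x0=(0.1490, -0.2256) x1=(-1.3685, 0.0565) x2=(-1.3804, 1.0488) x3=(0.0268, 1.6474)
step 8: x0=(0.1376, -0.2316) x1=(-1.3511, 0.0466) x2=(-1.3691, 1.0325) x3=(0.0137, 1.6436)
step 9: x0=(0.1252, -0.2364) x1=(-1.3327, 0.0373) x2=(-1.3575, 1.0162) x3=(0.0003, 1.6394)
step 10: x0=(0.1119, -0.2401) x1=(-1.3134, 0.0284) x2=(-1.3456, 0.9997) x3=(-0.0133, 1.6348)
step 11: x0=(0.0978, -0.2426) x1=(-1.2933, 0.0201) x2=(-1.3333, 0.9832) x3=(-0.0272, 1.6296)
step 12: x0=(0.0829, -0.2439) x1=(-1.2723, 0.0123) x2=(-1.3209, 0.9667) x3=(-0.0414, 1.6240)
step 13: x0=(0.0672, -0.2442) x1=(-1.2505, 0.0049) x2=(-1.3081, 0.9501) x3=(-0.0557, 1.6179)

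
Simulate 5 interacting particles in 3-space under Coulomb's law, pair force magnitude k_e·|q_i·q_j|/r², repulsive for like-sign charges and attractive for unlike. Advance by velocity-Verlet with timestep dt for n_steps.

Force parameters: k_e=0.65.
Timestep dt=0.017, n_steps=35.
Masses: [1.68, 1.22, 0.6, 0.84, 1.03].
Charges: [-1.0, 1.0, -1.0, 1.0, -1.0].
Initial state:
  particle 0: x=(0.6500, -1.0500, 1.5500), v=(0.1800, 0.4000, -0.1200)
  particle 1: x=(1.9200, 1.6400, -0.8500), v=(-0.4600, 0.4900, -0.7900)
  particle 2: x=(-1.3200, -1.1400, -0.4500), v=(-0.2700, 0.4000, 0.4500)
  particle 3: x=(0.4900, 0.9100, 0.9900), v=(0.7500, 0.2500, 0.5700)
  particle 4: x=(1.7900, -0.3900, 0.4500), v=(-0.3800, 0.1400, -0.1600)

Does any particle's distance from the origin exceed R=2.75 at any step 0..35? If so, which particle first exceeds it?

yes, particle 1

step 0: x0=(0.6500, -1.0500, 1.5500) x1=(1.9200, 1.6400, -0.8500) x2=(-1.3200, -1.1400, -0.4500) x3=(0.4900, 0.9100, 0.9900) x4=(1.7900, -0.3900, 0.4500)
step 1: x0=(0.6531, -1.0432, 1.5480) x1=(1.9122, 1.6483, -0.8634) x2=(-1.3246, -1.1332, -0.4424) x3=(0.5028, 0.9142, 0.9997) x4=(1.7836, -0.3876, 0.4473)
step 2: x0=(0.6561, -1.0364, 1.5460) x1=(1.9044, 1.6566, -0.8769) x2=(-1.3292, -1.1263, -0.4347) x3=(0.5155, 0.9183, 1.0094) x4=(1.7771, -0.3851, 0.4445)
step 3: x0=(0.6591, -1.0295, 1.5440) x1=(1.8966, 1.6649, -0.8903) x2=(-1.3339, -1.1195, -0.4272) x3=(0.5283, 0.9222, 1.0191) x4=(1.7707, -0.3825, 0.4417)
step 4: x0=(0.6621, -1.0227, 1.5420) x1=(1.8887, 1.6731, -0.9037) x2=(-1.3385, -1.1126, -0.4196) x3=(0.5411, 0.9260, 1.0289) x4=(1.7644, -0.3798, 0.4388)
step 5: x0=(0.6651, -1.0158, 1.5401) x1=(1.8809, 1.6813, -0.9171) x2=(-1.3432, -1.1057, -0.4120) x3=(0.5539, 0.9297, 1.0386) x4=(1.7580, -0.3770, 0.4359)
step 6: x0=(0.6681, -1.0089, 1.5382) x1=(1.8731, 1.6895, -0.9305) x2=(-1.3480, -1.0988, -0.4045) x3=(0.5667, 0.9333, 1.0484) x4=(1.7517, -0.3741, 0.4330)
step 7: x0=(0.6711, -1.0020, 1.5363) x1=(1.8653, 1.6977, -0.9440) x2=(-1.3527, -1.0918, -0.3970) x3=(0.5795, 0.9368, 1.0582) x4=(1.7454, -0.3712, 0.4300)
step 8: x0=(0.6740, -0.9951, 1.5344) x1=(1.8575, 1.7058, -0.9574) x2=(-1.3575, -1.0848, -0.3895) x3=(0.5923, 0.9401, 1.0679) x4=(1.7391, -0.3681, 0.4270)
step 9: x0=(0.6769, -0.9881, 1.5326) x1=(1.8497, 1.7139, -0.9708) x2=(-1.3622, -1.0778, -0.3821) x3=(0.6052, 0.9433, 1.0777) x4=(1.7329, -0.3650, 0.4240)
step 10: x0=(0.6799, -0.9811, 1.5308) x1=(1.8420, 1.7220, -0.9842) x2=(-1.3671, -1.0708, -0.3746) x3=(0.6180, 0.9464, 1.0875) x4=(1.7267, -0.3618, 0.4209)
step 11: x0=(0.6828, -0.9742, 1.5290) x1=(1.8342, 1.7300, -0.9976) x2=(-1.3719, -1.0637, -0.3672) x3=(0.6309, 0.9494, 1.0973) x4=(1.7205, -0.3584, 0.4178)
step 12: x0=(0.6857, -0.9672, 1.5272) x1=(1.8264, 1.7381, -1.0110) x2=(-1.3768, -1.0567, -0.3598) x3=(0.6438, 0.9522, 1.1072) x4=(1.7143, -0.3550, 0.4146)
step 13: x0=(0.6885, -0.9601, 1.5255) x1=(1.8186, 1.7461, -1.0244) x2=(-1.3817, -1.0496, -0.3524) x3=(0.6566, 0.9549, 1.1170) x4=(1.7082, -0.3515, 0.4114)
step 14: x0=(0.6914, -0.9531, 1.5238) x1=(1.8108, 1.7540, -1.0378) x2=(-1.3866, -1.0424, -0.3451) x3=(0.6695, 0.9574, 1.1268) x4=(1.7021, -0.3479, 0.4082)
step 15: x0=(0.6942, -0.9460, 1.5221) x1=(1.8030, 1.7620, -1.0512) x2=(-1.3915, -1.0353, -0.3378) x3=(0.6824, 0.9599, 1.1366) x4=(1.6960, -0.3442, 0.4049)
step 16: x0=(0.6971, -0.9390, 1.5205) x1=(1.7952, 1.7699, -1.0646) x2=(-1.3965, -1.0281, -0.3305) x3=(0.6953, 0.9622, 1.1465) x4=(1.6900, -0.3405, 0.4016)
step 17: x0=(0.6999, -0.9319, 1.5189) x1=(1.7874, 1.7778, -1.0780) x2=(-1.4015, -1.0209, -0.3232) x3=(0.7083, 0.9644, 1.1563) x4=(1.6840, -0.3366, 0.3983)
step 18: x0=(0.7027, -0.9248, 1.5173) x1=(1.7796, 1.7857, -1.0914) x2=(-1.4065, -1.0137, -0.3159) x3=(0.7212, 0.9664, 1.1661) x4=(1.6780, -0.3326, 0.3949)
step 19: x0=(0.7055, -0.9176, 1.5157) x1=(1.7718, 1.7936, -1.1048) x2=(-1.4115, -1.0065, -0.3087) x3=(0.7342, 0.9683, 1.1760) x4=(1.6721, -0.3286, 0.3915)
step 20: x0=(0.7083, -0.9105, 1.5142) x1=(1.7640, 1.8014, -1.1182) x2=(-1.4166, -0.9993, -0.3015) x3=(0.7471, 0.9701, 1.1858) x4=(1.6661, -0.3244, 0.3880)
step 21: x0=(0.7111, -0.9033, 1.5127) x1=(1.7562, 1.8092, -1.1316) x2=(-1.4217, -0.9920, -0.2943) x3=(0.7601, 0.9717, 1.1956) x4=(1.6602, -0.3202, 0.3845)
step 22: x0=(0.7138, -0.8961, 1.5112) x1=(1.7484, 1.8170, -1.1450) x2=(-1.4269, -0.9847, -0.2871) x3=(0.7730, 0.9732, 1.2054) x4=(1.6544, -0.3158, 0.3810)
step 23: x0=(0.7166, -0.8889, 1.5098) x1=(1.7406, 1.8248, -1.1584) x2=(-1.4320, -0.9774, -0.2800) x3=(0.7860, 0.9746, 1.2152) x4=(1.6486, -0.3114, 0.3774)
step 24: x0=(0.7193, -0.8817, 1.5084) x1=(1.7328, 1.8325, -1.1718) x2=(-1.4372, -0.9701, -0.2729) x3=(0.7990, 0.9758, 1.2251) x4=(1.6428, -0.3068, 0.3738)
step 25: x0=(0.7220, -0.8744, 1.5070) x1=(1.7250, 1.8402, -1.1852) x2=(-1.4424, -0.9627, -0.2658) x3=(0.8120, 0.9769, 1.2349) x4=(1.6370, -0.3022, 0.3702)
step 26: x0=(0.7247, -0.8672, 1.5057) x1=(1.7172, 1.8479, -1.1985) x2=(-1.4477, -0.9553, -0.2587) x3=(0.8250, 0.9779, 1.2447) x4=(1.6313, -0.2975, 0.3665)
step 27: x0=(0.7274, -0.8599, 1.5044) x1=(1.7094, 1.8556, -1.2119) x2=(-1.4529, -0.9480, -0.2516) x3=(0.8380, 0.9787, 1.2544) x4=(1.6256, -0.2927, 0.3628)
step 28: x0=(0.7301, -0.8526, 1.5031) x1=(1.7016, 1.8632, -1.2253) x2=(-1.4582, -0.9405, -0.2446) x3=(0.8511, 0.9794, 1.2642) x4=(1.6199, -0.2878, 0.3591)
step 29: x0=(0.7327, -0.8452, 1.5018) x1=(1.6938, 1.8708, -1.2386) x2=(-1.4636, -0.9331, -0.2376) x3=(0.8641, 0.9799, 1.2740) x4=(1.6143, -0.2828, 0.3553)
step 30: x0=(0.7354, -0.8379, 1.5006) x1=(1.6860, 1.8784, -1.2520) x2=(-1.4689, -0.9257, -0.2306) x3=(0.8771, 0.9803, 1.2837) x4=(1.6087, -0.2777, 0.3515)
step 31: x0=(0.7381, -0.8305, 1.4995) x1=(1.6782, 1.8860, -1.2654) x2=(-1.4743, -0.9182, -0.2236) x3=(0.8902, 0.9806, 1.2934) x4=(1.6032, -0.2725, 0.3476)
step 32: x0=(0.7407, -0.8231, 1.4983) x1=(1.6703, 1.8936, -1.2787) x2=(-1.4797, -0.9107, -0.2167) x3=(0.9032, 0.9807, 1.3031) x4=(1.5976, -0.2672, 0.3437)
step 33: x0=(0.7433, -0.8157, 1.4972) x1=(1.6625, 1.9011, -1.2921) x2=(-1.4852, -0.9032, -0.2098) x3=(0.9162, 0.9807, 1.3128) x4=(1.5921, -0.2618, 0.3398)
step 34: x0=(0.7459, -0.8083, 1.4962) x1=(1.6547, 1.9086, -1.3054) x2=(-1.4907, -0.8957, -0.2029) x3=(0.9293, 0.9805, 1.3225) x4=(1.5867, -0.2563, 0.3358)
step 35: x0=(0.7485, -0.8008, 1.4951) x1=(1.6468, 1.9161, -1.3188) x2=(-1.4962, -0.8882, -0.1960) x3=(0.9423, 0.9802, 1.3322) x4=(1.5813, -0.2507, 0.3319)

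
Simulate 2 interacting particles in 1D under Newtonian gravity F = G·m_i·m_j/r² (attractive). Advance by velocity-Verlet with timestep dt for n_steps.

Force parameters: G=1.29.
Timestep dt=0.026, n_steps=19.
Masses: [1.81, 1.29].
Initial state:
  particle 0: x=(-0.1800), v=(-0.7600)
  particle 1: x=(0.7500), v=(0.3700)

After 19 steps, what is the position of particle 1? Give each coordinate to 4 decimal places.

step 0: x0=(-0.1800) x1=(0.7500)
step 1: x0=(-0.1991) x1=(0.7587)
step 2: x0=(-0.2170) x1=(0.7657)
step 3: x0=(-0.2337) x1=(0.7710)
step 4: x0=(-0.2493) x1=(0.7748)
step 5: x0=(-0.2638) x1=(0.7771)
step 6: x0=(-0.2773) x1=(0.7779)
step 7: x0=(-0.2898) x1=(0.7774)
step 8: x0=(-0.3013) x1=(0.7754)
step 9: x0=(-0.3118) x1=(0.7720)
step 10: x0=(-0.3214) x1=(0.7674)
step 11: x0=(-0.3300) x1=(0.7614)
step 12: x0=(-0.3377) x1=(0.7540)
step 13: x0=(-0.3444) x1=(0.7454)
step 14: x0=(-0.3502) x1=(0.7354)
step 15: x0=(-0.3550) x1=(0.7240)
step 16: x0=(-0.3589) x1=(0.7113)
step 17: x0=(-0.3618) x1=(0.6973)
step 18: x0=(-0.3637) x1=(0.6818)
step 19: x0=(-0.3645) x1=(0.6649)

(0.6649)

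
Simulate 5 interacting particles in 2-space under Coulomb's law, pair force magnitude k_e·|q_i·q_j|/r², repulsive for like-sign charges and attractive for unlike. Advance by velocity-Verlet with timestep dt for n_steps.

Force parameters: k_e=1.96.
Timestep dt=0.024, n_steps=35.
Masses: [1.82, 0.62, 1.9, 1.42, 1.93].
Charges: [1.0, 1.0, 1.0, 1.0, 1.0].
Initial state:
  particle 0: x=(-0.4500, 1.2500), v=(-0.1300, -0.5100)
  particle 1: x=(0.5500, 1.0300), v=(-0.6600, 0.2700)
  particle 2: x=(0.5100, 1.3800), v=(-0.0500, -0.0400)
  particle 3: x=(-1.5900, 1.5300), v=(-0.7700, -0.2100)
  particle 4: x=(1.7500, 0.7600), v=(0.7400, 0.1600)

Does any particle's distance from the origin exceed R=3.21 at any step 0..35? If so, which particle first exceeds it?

step 0: x0=(-0.4500, 1.2500) x1=(0.5500, 1.0300) x2=(0.5100, 1.3800) x3=(-1.5900, 1.5300) x4=(1.7500, 0.7600)
step 1: x0=(-0.4536, 1.2377) x1=(0.5354, 1.0291) x2=(0.5088, 1.3815) x3=(-1.6090, 1.5251) x4=(1.7682, 0.7637)
step 2: x0=(-0.4581, 1.2254) x1=(0.5230, 1.0134) x2=(0.5077, 1.3880) x3=(-1.6289, 1.5203) x4=(1.7871, 0.7672)
step 3: x0=(-0.4635, 1.2131) x1=(0.5121, 0.9846) x2=(0.5069, 1.3989) x3=(-1.6497, 1.5158) x4=(1.8068, 0.7704)
step 4: x0=(-0.4699, 1.2006) x1=(0.5024, 0.9448) x2=(0.5065, 1.4136) x3=(-1.6714, 1.5114) x4=(1.8273, 0.7735)
step 5: x0=(-0.4773, 1.1881) x1=(0.4937, 0.8963) x2=(0.5066, 1.4311) x3=(-1.6940, 1.5073) x4=(1.8485, 0.7763)
step 6: x0=(-0.4855, 1.1756) x1=(0.4860, 0.8409) x2=(0.5072, 1.4510) x3=(-1.7175, 1.5033) x4=(1.8703, 0.7790)
step 7: x0=(-0.4945, 1.1630) x1=(0.4790, 0.7801) x2=(0.5083, 1.4728) x3=(-1.7418, 1.4995) x4=(1.8929, 0.7815)
step 8: x0=(-0.5044, 1.1504) x1=(0.4729, 0.7147) x2=(0.5098, 1.4960) x3=(-1.7669, 1.4959) x4=(1.9161, 0.7839)
step 9: x0=(-0.5150, 1.1377) x1=(0.4675, 0.6456) x2=(0.5118, 1.5205) x3=(-1.7929, 1.4925) x4=(1.9399, 0.7862)
step 10: x0=(-0.5264, 1.1251) x1=(0.4628, 0.5732) x2=(0.5142, 1.5461) x3=(-1.8195, 1.4892) x4=(1.9643, 0.7883)
step 11: x0=(-0.5384, 1.1123) x1=(0.4588, 0.4980) x2=(0.5170, 1.5725) x3=(-1.8470, 1.4861) x4=(1.9893, 0.7904)
step 12: x0=(-0.5509, 1.0996) x1=(0.4553, 0.4203) x2=(0.5201, 1.5998) x3=(-1.8751, 1.4832) x4=(2.0149, 0.7924)
step 13: x0=(-0.5641, 1.0868) x1=(0.4523, 0.3403) x2=(0.5235, 1.6278) x3=(-1.9039, 1.4805) x4=(2.0409, 0.7944)
step 14: x0=(-0.5776, 1.0740) x1=(0.4498, 0.2582) x2=(0.5273, 1.6564) x3=(-1.9335, 1.4779) x4=(2.0675, 0.7963)
step 15: x0=(-0.5916, 1.0612) x1=(0.4477, 0.1742) x2=(0.5314, 1.6855) x3=(-1.9636, 1.4755) x4=(2.0946, 0.7982)
step 16: x0=(-0.6060, 1.0483) x1=(0.4460, 0.0885) x2=(0.5357, 1.7153) x3=(-1.9945, 1.4733) x4=(2.1221, 0.8000)
step 17: x0=(-0.6207, 1.0353) x1=(0.4446, 0.0012) x2=(0.5402, 1.7455) x3=(-2.0259, 1.4712) x4=(2.1500, 0.8018)
step 18: x0=(-0.6357, 1.0223) x1=(0.4434, -0.0877) x2=(0.5450, 1.7761) x3=(-2.0579, 1.4692) x4=(2.1783, 0.8036)
step 19: x0=(-0.6510, 1.0092) x1=(0.4426, -0.1779) x2=(0.5500, 1.8072) x3=(-2.0905, 1.4674) x4=(2.2070, 0.8053)
step 20: x0=(-0.6665, 0.9961) x1=(0.4419, -0.2694) x2=(0.5552, 1.8387) x3=(-2.1237, 1.4658) x4=(2.2361, 0.8071)
step 21: x0=(-0.6822, 0.9829) x1=(0.4415, -0.3622) x2=(0.5606, 1.8706) x3=(-2.1574, 1.4643) x4=(2.2655, 0.8088)
step 22: x0=(-0.6980, 0.9696) x1=(0.4412, -0.4561) x2=(0.5661, 1.9028) x3=(-2.1916, 1.4629) x4=(2.2952, 0.8105)
step 23: x0=(-0.7140, 0.9562) x1=(0.4411, -0.5510) x2=(0.5718, 1.9354) x3=(-2.2263, 1.4617) x4=(2.3252, 0.8121)
step 24: x0=(-0.7302, 0.9428) x1=(0.4412, -0.6469) x2=(0.5776, 1.9683) x3=(-2.2616, 1.4606) x4=(2.3555, 0.8138)
step 25: x0=(-0.7464, 0.9293) x1=(0.4413, -0.7438) x2=(0.5836, 2.0014) x3=(-2.2972, 1.4596) x4=(2.3861, 0.8154)
step 26: x0=(-0.7628, 0.9157) x1=(0.4416, -0.8415) x2=(0.5897, 2.0349) x3=(-2.3334, 1.4587) x4=(2.4170, 0.8171)
step 27: x0=(-0.7792, 0.9020) x1=(0.4421, -0.9400) x2=(0.5959, 2.0687) x3=(-2.3700, 1.4580) x4=(2.4481, 0.8187)
step 28: x0=(-0.7957, 0.8882) x1=(0.4426, -1.0393) x2=(0.6022, 2.1027) x3=(-2.4070, 1.4574) x4=(2.4795, 0.8203)
step 29: x0=(-0.8122, 0.8743) x1=(0.4432, -1.1393) x2=(0.6086, 2.1369) x3=(-2.4444, 1.4569) x4=(2.5111, 0.8218)
step 30: x0=(-0.8288, 0.8603) x1=(0.4439, -1.2400) x2=(0.6151, 2.1714) x3=(-2.4822, 1.4565) x4=(2.5429, 0.8234)
step 31: x0=(-0.8455, 0.8463) x1=(0.4447, -1.3414) x2=(0.6217, 2.2062) x3=(-2.5205, 1.4562) x4=(2.5749, 0.8249)
step 32: x0=(-0.8622, 0.8321) x1=(0.4456, -1.4433) x2=(0.6284, 2.2411) x3=(-2.5590, 1.4560) x4=(2.6071, 0.8265)
step 33: x0=(-0.8789, 0.8179) x1=(0.4466, -1.5458) x2=(0.6351, 2.2763) x3=(-2.5980, 1.4560) x4=(2.6395, 0.8280)
step 34: x0=(-0.8956, 0.8036) x1=(0.4476, -1.6489) x2=(0.6419, 2.3117) x3=(-2.6373, 1.4560) x4=(2.6721, 0.8295)
step 35: x0=(-0.9123, 0.7892) x1=(0.4486, -1.7525) x2=(0.6488, 2.3473) x3=(-2.6769, 1.4561) x4=(2.7049, 0.8310)

no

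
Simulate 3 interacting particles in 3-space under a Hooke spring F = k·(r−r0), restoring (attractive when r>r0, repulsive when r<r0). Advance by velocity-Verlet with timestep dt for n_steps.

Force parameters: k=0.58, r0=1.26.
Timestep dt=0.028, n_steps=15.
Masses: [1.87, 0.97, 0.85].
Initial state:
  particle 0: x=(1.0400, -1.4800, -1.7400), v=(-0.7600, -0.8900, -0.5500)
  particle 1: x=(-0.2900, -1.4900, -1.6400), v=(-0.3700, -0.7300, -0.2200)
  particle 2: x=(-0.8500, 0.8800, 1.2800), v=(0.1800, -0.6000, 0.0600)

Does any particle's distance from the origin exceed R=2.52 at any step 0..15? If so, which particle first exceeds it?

step 0: x0=(1.0400, -1.4800, -1.7400) x1=(-0.2900, -1.4900, -1.6400) x2=(-0.8500, 0.8800, 1.2800)
step 1: x0=(1.0185, -1.5047, -1.7551) x1=(-0.3004, -1.5101, -1.6457) x2=(-0.8445, 0.8623, 1.2806)
step 2: x0=(0.9968, -1.5290, -1.7698) x1=(-0.3110, -1.5294, -1.6505) x2=(-0.8381, 0.8429, 1.2790)
step 3: x0=(0.9746, -1.5529, -1.7839) x1=(-0.3217, -1.5480, -1.6544) x2=(-0.8308, 0.8218, 1.2752)
step 4: x0=(0.9522, -1.5764, -1.7974) x1=(-0.3326, -1.5658, -1.6573) x2=(-0.8227, 0.7989, 1.2692)
step 5: x0=(0.9295, -1.5995, -1.8105) x1=(-0.3436, -1.5829, -1.6594) x2=(-0.8137, 0.7742, 1.2610)
step 6: x0=(0.9064, -1.6222, -1.8230) x1=(-0.3547, -1.5993, -1.6605) x2=(-0.8039, 0.7479, 1.2506)
step 7: x0=(0.8831, -1.6445, -1.8350) x1=(-0.3659, -1.6149, -1.6607) x2=(-0.7933, 0.7198, 1.2380)
step 8: x0=(0.8594, -1.6664, -1.8464) x1=(-0.3773, -1.6298, -1.6600) x2=(-0.7819, 0.6899, 1.2232)
step 9: x0=(0.8355, -1.6878, -1.8574) x1=(-0.3889, -1.6440, -1.6585) x2=(-0.7698, 0.6584, 1.2062)
step 10: x0=(0.8114, -1.7089, -1.8678) x1=(-0.4005, -1.6575, -1.6560) x2=(-0.7569, 0.6252, 1.1871)
step 11: x0=(0.7869, -1.7296, -1.8777) x1=(-0.4123, -1.6702, -1.6527) x2=(-0.7433, 0.5903, 1.1659)
step 12: x0=(0.7622, -1.7499, -1.8871) x1=(-0.4242, -1.6823, -1.6485) x2=(-0.7290, 0.5538, 1.1425)
step 13: x0=(0.7373, -1.7698, -1.8960) x1=(-0.4362, -1.6937, -1.6434) x2=(-0.7141, 0.5156, 1.1171)
step 14: x0=(0.7122, -1.7893, -1.9044) x1=(-0.4483, -1.7044, -1.6375) x2=(-0.6985, 0.4759, 1.0896)
step 15: x0=(0.6868, -1.8085, -1.9123) x1=(-0.4605, -1.7145, -1.6308) x2=(-0.6823, 0.4345, 1.0600)

yes, particle 0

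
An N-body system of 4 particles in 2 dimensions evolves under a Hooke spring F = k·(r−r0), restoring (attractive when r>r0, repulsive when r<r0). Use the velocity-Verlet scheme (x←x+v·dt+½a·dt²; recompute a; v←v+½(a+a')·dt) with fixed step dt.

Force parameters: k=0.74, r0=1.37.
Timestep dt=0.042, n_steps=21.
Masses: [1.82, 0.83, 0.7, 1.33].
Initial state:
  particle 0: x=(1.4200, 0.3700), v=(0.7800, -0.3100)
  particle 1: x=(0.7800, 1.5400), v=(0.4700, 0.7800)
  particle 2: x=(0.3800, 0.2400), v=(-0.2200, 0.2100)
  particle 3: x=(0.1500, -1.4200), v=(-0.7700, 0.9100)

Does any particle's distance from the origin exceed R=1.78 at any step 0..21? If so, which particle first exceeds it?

yes, particle 1

step 0: x0=(1.4200, 0.3700) x1=(0.7800, 1.5400) x2=(0.3800, 0.2400) x3=(0.1500, -1.4200)
step 1: x0=(1.4527, 0.3567) x1=(0.7995, 1.5715) x2=(0.3704, 0.2485) x3=(0.1181, -1.3805)
step 2: x0=(1.4853, 0.3430) x1=(0.8183, 1.6004) x2=(0.3602, 0.2565) x3=(0.0871, -1.3385)
step 3: x0=(1.5176, 0.3289) x1=(0.8366, 1.6267) x2=(0.3496, 0.2640) x3=(0.0570, -1.2941)
step 4: x0=(1.5496, 0.3145) x1=(0.8542, 1.6502) x2=(0.3385, 0.2713) x3=(0.0279, -1.2473)
step 5: x0=(1.5814, 0.2997) x1=(0.8711, 1.6709) x2=(0.3272, 0.2784) x3=(-0.0001, -1.1982)
step 6: x0=(1.6127, 0.2846) x1=(0.8874, 1.6887) x2=(0.3156, 0.2855) x3=(-0.0271, -1.1469)
step 7: x0=(1.6435, 0.2693) x1=(0.9029, 1.7035) x2=(0.3040, 0.2926) x3=(-0.0530, -1.0935)
step 8: x0=(1.6739, 0.2537) x1=(0.9177, 1.7155) x2=(0.2924, 0.2999) x3=(-0.0777, -1.0380)
step 9: x0=(1.7037, 0.2380) x1=(0.9318, 1.7245) x2=(0.2809, 0.3075) x3=(-0.1013, -0.9807)
step 10: x0=(1.7329, 0.2222) x1=(0.9451, 1.7305) x2=(0.2697, 0.3154) x3=(-0.1237, -0.9215)
step 11: x0=(1.7614, 0.2063) x1=(0.9576, 1.7337) x2=(0.2589, 0.3238) x3=(-0.1449, -0.8606)
step 12: x0=(1.7891, 0.1903) x1=(0.9694, 1.7339) x2=(0.2486, 0.3328) x3=(-0.1648, -0.7981)
step 13: x0=(1.8161, 0.1743) x1=(0.9804, 1.7314) x2=(0.2389, 0.3423) x3=(-0.1836, -0.7341)
step 14: x0=(1.8423, 0.1584) x1=(0.9906, 1.7260) x2=(0.2300, 0.3525) x3=(-0.2011, -0.6688)
step 15: x0=(1.8676, 0.1425) x1=(1.0001, 1.7180) x2=(0.2218, 0.3634) x3=(-0.2174, -0.6023)
step 16: x0=(1.8919, 0.1267) x1=(1.0088, 1.7074) x2=(0.2146, 0.3750) x3=(-0.2324, -0.5347)
step 17: x0=(1.9153, 0.1110) x1=(1.0169, 1.6943) x2=(0.2085, 0.3875) x3=(-0.2463, -0.4662)
step 18: x0=(1.9377, 0.0955) x1=(1.0242, 1.6788) x2=(0.2036, 0.4008) x3=(-0.2589, -0.3968)
step 19: x0=(1.9590, 0.0801) x1=(1.0309, 1.6611) x2=(0.1999, 0.4149) x3=(-0.2704, -0.3267)
step 20: x0=(1.9792, 0.0650) x1=(1.0369, 1.6413) x2=(0.1977, 0.4298) x3=(-0.2807, -0.2560)
step 21: x0=(1.9983, 0.0502) x1=(1.0424, 1.6194) x2=(0.1969, 0.4456) x3=(-0.2900, -0.1849)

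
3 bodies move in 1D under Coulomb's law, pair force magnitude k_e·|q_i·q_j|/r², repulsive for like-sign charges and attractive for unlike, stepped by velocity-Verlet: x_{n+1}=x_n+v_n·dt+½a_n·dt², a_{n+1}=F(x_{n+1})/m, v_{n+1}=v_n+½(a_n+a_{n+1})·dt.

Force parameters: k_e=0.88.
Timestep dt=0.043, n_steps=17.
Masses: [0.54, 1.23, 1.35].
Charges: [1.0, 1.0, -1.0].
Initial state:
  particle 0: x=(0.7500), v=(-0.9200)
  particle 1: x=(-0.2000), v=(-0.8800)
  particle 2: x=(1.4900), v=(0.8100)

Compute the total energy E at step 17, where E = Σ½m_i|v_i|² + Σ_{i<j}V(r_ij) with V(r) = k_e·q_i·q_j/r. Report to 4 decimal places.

0.3613

step 0: x0=(0.7500) x1=(-0.2000) x2=(1.4900)
step 1: x0=(0.7149) x1=(-0.2383) x2=(1.5235)
step 2: x0=(0.6876) x1=(-0.2777) x2=(1.5548)
step 3: x0=(0.6677) x1=(-0.3181) x2=(1.5841)
step 4: x0=(0.6544) x1=(-0.3595) x2=(1.6117)
step 5: x0=(0.6473) x1=(-0.4018) x2=(1.6376)
step 6: x0=(0.6461) x1=(-0.4451) x2=(1.6620)
step 7: x0=(0.6503) x1=(-0.4891) x2=(1.6850)
step 8: x0=(0.6596) x1=(-0.5339) x2=(1.7066)
step 9: x0=(0.6738) x1=(-0.5793) x2=(1.7269)
step 10: x0=(0.6926) x1=(-0.6253) x2=(1.7458)
step 11: x0=(0.7159) x1=(-0.6719) x2=(1.7634)
step 12: x0=(0.7435) x1=(-0.7189) x2=(1.7798)
step 13: x0=(0.7753) x1=(-0.7664) x2=(1.7948)
step 14: x0=(0.8112) x1=(-0.8141) x2=(1.8085)
step 15: x0=(0.8514) x1=(-0.8622) x2=(1.8208)
step 16: x0=(0.8958) x1=(-0.9106) x2=(1.8316)
step 17: x0=(0.9445) x1=(-0.9592) x2=(1.8409)
step 0 velocities: v0=(-0.9200) v1=(-0.8800) v2=(0.8100)
step 0: KE=1.1477, PE=-0.7836, E=0.3641
step 17 velocities: v0=(1.1867) v1=(-1.1323) v2=(0.1972)
step 17: KE=1.1950, PE=-0.8337, E=0.3613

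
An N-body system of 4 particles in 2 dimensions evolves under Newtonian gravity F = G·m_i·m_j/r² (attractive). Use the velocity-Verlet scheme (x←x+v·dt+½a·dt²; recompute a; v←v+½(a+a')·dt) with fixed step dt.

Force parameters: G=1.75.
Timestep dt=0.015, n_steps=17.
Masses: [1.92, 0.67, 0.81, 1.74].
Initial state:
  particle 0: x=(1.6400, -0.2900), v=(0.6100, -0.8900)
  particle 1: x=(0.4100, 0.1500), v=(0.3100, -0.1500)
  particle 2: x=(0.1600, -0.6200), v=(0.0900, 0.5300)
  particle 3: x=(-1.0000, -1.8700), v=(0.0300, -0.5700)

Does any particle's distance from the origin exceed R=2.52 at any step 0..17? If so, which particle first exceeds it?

no

step 0: x0=(1.6400, -0.2900) x1=(0.4100, 0.1500) x2=(0.1600, -0.6200) x3=(-1.0000, -1.8700)
step 1: x0=(1.6490, -0.3034) x1=(0.4148, 0.1474) x2=(0.1615, -0.6119) x3=(-0.9995, -1.8785)
step 2: x0=(1.6576, -0.3167) x1=(0.4197, 0.1441) x2=(0.1633, -0.6035) x3=(-0.9988, -1.8868)
step 3: x0=(1.6659, -0.3301) x1=(0.4248, 0.1400) x2=(0.1654, -0.5949) x3=(-0.9979, -1.8949)
step 4: x0=(1.6739, -0.3435) x1=(0.4301, 0.1353) x2=(0.1678, -0.5859) x3=(-0.9969, -1.9030)
step 5: x0=(1.6815, -0.3569) x1=(0.4355, 0.1297) x2=(0.1705, -0.5766) x3=(-0.9957, -1.9108)
step 6: x0=(1.6888, -0.3703) x1=(0.4411, 0.1234) x2=(0.1736, -0.5670) x3=(-0.9943, -1.9185)
step 7: x0=(1.6958, -0.3837) x1=(0.4468, 0.1163) x2=(0.1770, -0.5571) x3=(-0.9928, -1.9261)
step 8: x0=(1.7024, -0.3971) x1=(0.4525, 0.1084) x2=(0.1808, -0.5469) x3=(-0.9912, -1.9335)
step 9: x0=(1.7087, -0.4104) x1=(0.4584, 0.0997) x2=(0.1850, -0.5362) x3=(-0.9894, -1.9407)
step 10: x0=(1.7146, -0.4238) x1=(0.4643, 0.0901) x2=(0.1896, -0.5252) x3=(-0.9874, -1.9479)
step 11: x0=(1.7203, -0.4372) x1=(0.4703, 0.0797) x2=(0.1946, -0.5139) x3=(-0.9853, -1.9548)
step 12: x0=(1.7256, -0.4505) x1=(0.4762, 0.0683) x2=(0.2001, -0.5020) x3=(-0.9830, -1.9616)
step 13: x0=(1.7305, -0.4639) x1=(0.4821, 0.0559) x2=(0.2061, -0.4898) x3=(-0.9806, -1.9683)
step 14: x0=(1.7352, -0.4772) x1=(0.4880, 0.0425) x2=(0.2126, -0.4770) x3=(-0.9780, -1.9749)
step 15: x0=(1.7395, -0.4905) x1=(0.4937, 0.0281) x2=(0.2196, -0.4638) x3=(-0.9753, -1.9813)
step 16: x0=(1.7434, -0.5038) x1=(0.4993, 0.0126) x2=(0.2273, -0.4499) x3=(-0.9724, -1.9875)
step 17: x0=(1.7470, -0.5170) x1=(0.5046, -0.0042) x2=(0.2357, -0.4354) x3=(-0.9694, -1.9936)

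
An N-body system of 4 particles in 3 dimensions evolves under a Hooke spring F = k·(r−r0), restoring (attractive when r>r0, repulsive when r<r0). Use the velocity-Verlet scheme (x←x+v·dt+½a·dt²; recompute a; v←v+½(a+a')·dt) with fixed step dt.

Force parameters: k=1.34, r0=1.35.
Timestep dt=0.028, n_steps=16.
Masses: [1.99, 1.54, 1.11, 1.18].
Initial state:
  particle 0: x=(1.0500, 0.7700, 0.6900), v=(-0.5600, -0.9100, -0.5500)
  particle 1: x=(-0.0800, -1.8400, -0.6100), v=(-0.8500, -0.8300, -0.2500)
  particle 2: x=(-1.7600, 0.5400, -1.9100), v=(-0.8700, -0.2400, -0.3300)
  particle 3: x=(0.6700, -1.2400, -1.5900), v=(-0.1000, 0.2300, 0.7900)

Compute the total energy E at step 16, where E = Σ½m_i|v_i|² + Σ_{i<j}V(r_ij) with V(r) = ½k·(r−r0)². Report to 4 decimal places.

step 0: x0=(1.0500, 0.7700, 0.6900) x1=(-0.0800, -1.8400, -0.6100) x2=(-1.7600, 0.5400, -1.9100) x3=(0.6700, -1.2400, -1.5900)
step 1: x0=(1.0336, 0.7438, 0.6736) x1=(-0.1039, -1.8623, -0.6170) x2=(-1.7824, 0.5322, -1.9180) x3=(0.6667, -1.2326, -1.5674)
step 2: x0=(1.0158, 0.7162, 0.6553) x1=(-0.1280, -1.8826, -0.6240) x2=(-1.8009, 0.5224, -1.9235) x3=(0.6623, -1.2234, -1.5438)
step 3: x0=(0.9966, 0.6871, 0.6351) x1=(-0.1524, -1.9009, -0.6311) x2=(-1.8154, 0.5104, -1.9266) x3=(0.6569, -1.2124, -1.5194)
step 4: x0=(0.9760, 0.6567, 0.6131) x1=(-0.1769, -1.9173, -0.6382) x2=(-1.8260, 0.4963, -1.9271) x3=(0.6504, -1.1997, -1.4941)
step 5: x0=(0.9540, 0.6250, 0.5892) x1=(-0.2016, -1.9317, -0.6454) x2=(-1.8327, 0.4800, -1.9252) x3=(0.6428, -1.1853, -1.4680)
step 6: x0=(0.9307, 0.5920, 0.5636) x1=(-0.2265, -1.9442, -0.6526) x2=(-1.8355, 0.4617, -1.9208) x3=(0.6341, -1.1692, -1.4412)
step 7: x0=(0.9060, 0.5577, 0.5362) x1=(-0.2516, -1.9547, -0.6598) x2=(-1.8345, 0.4413, -1.9139) x3=(0.6243, -1.1516, -1.4137)
step 8: x0=(0.8800, 0.5222, 0.5072) x1=(-0.2768, -1.9634, -0.6671) x2=(-1.8297, 0.4189, -1.9047) x3=(0.6134, -1.1326, -1.3856)
step 9: x0=(0.8526, 0.4856, 0.4766) x1=(-0.3021, -1.9702, -0.6745) x2=(-1.8213, 0.3944, -1.8931) x3=(0.6014, -1.1121, -1.3569)
step 10: x0=(0.8240, 0.4478, 0.4444) x1=(-0.3276, -1.9752, -0.6819) x2=(-1.8092, 0.3680, -1.8792) x3=(0.5883, -1.0903, -1.3277)
step 11: x0=(0.7942, 0.4090, 0.4108) x1=(-0.3532, -1.9783, -0.6894) x2=(-1.7936, 0.3397, -1.8630) x3=(0.5741, -1.0673, -1.2981)
step 12: x0=(0.7632, 0.3692, 0.3757) x1=(-0.3789, -1.9797, -0.6970) x2=(-1.7747, 0.3095, -1.8446) x3=(0.5589, -1.0431, -1.2681)
step 13: x0=(0.7310, 0.3284, 0.3393) x1=(-0.4046, -1.9794, -0.7046) x2=(-1.7524, 0.2776, -1.8242) x3=(0.5426, -1.0179, -1.2377)
step 14: x0=(0.6977, 0.2868, 0.3017) x1=(-0.4304, -1.9774, -0.7123) x2=(-1.7270, 0.2439, -1.8016) x3=(0.5253, -0.9918, -1.2071)
step 15: x0=(0.6634, 0.2443, 0.2629) x1=(-0.4562, -1.9738, -0.7201) x2=(-1.6986, 0.2087, -1.7772) x3=(0.5070, -0.9648, -1.1763)
step 16: x0=(0.6280, 0.2010, 0.2231) x1=(-0.4820, -1.9686, -0.7279) x2=(-1.6674, 0.1718, -1.7508) x3=(0.4877, -0.9371, -1.1453)
step 0 velocities: v0=(-0.5600, -0.9100, -0.5500) v1=(-0.8500, -0.8300, -0.2500) v2=(-0.8700, -0.2400, -0.3300) v3=(-0.1000, 0.2300, 0.7900)
step 0: KE=3.4897, PE=12.3786, E=15.8683
step 16 velocities: v0=(-1.2814, -1.5577, -1.4418) v1=(-0.9206, 0.2110, -0.2797) v2=(1.1642, -1.3419, 0.9730) v3=(-0.7047, 1.0002, 1.1071)
step 16: KE=10.7473, PE=5.1157, E=15.8630

15.8630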